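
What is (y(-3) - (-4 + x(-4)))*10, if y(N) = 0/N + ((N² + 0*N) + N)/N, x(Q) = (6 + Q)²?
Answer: -20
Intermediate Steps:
y(N) = (N + N²)/N (y(N) = 0 + ((N² + 0) + N)/N = 0 + (N² + N)/N = 0 + (N + N²)/N = (N + N²)/N)
(y(-3) - (-4 + x(-4)))*10 = ((1 - 3) - (-4 + (6 - 4)²))*10 = (-2 - (-4 + 2²))*10 = (-2 - (-4 + 4))*10 = (-2 - 1*0)*10 = (-2 + 0)*10 = -2*10 = -20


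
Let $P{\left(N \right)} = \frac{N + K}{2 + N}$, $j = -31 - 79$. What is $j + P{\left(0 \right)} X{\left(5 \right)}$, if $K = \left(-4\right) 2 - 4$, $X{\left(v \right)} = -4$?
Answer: $-86$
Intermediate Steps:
$K = -12$ ($K = -8 - 4 = -12$)
$j = -110$ ($j = -31 - 79 = -110$)
$P{\left(N \right)} = \frac{-12 + N}{2 + N}$ ($P{\left(N \right)} = \frac{N - 12}{2 + N} = \frac{-12 + N}{2 + N}$)
$j + P{\left(0 \right)} X{\left(5 \right)} = -110 + \frac{-12 + 0}{2 + 0} \left(-4\right) = -110 + \frac{1}{2} \left(-12\right) \left(-4\right) = -110 - -24 = -110 + 24 = -86$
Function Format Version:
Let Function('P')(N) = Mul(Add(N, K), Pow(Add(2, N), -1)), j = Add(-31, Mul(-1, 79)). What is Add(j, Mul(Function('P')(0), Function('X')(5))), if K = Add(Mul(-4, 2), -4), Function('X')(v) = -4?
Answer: -86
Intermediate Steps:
K = -12 (K = Add(-8, -4) = -12)
j = -110 (j = Add(-31, -79) = -110)
Function('P')(N) = Mul(Pow(Add(2, N), -1), Add(-12, N)) (Function('P')(N) = Mul(Add(N, -12), Pow(Add(2, N), -1)) = Mul(Add(-12, N), Pow(Add(2, N), -1)) = Mul(Pow(Add(2, N), -1), Add(-12, N)))
Add(j, Mul(Function('P')(0), Function('X')(5))) = Add(-110, Mul(Mul(Pow(Add(2, 0), -1), Add(-12, 0)), -4)) = Add(-110, Mul(Mul(Pow(2, -1), -12), -4)) = Add(-110, Mul(Mul(Rational(1, 2), -12), -4)) = Add(-110, Mul(-6, -4)) = Add(-110, 24) = -86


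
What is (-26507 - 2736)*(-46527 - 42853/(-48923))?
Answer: 66562845481024/48923 ≈ 1.3606e+9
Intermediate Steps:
(-26507 - 2736)*(-46527 - 42853/(-48923)) = -29243*(-46527 - 42853*(-1/48923)) = -29243*(-46527 + 42853/48923) = -29243*(-2276197568/48923) = 66562845481024/48923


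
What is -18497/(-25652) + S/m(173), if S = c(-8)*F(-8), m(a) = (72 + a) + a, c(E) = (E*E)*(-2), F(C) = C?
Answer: 29159/9196 ≈ 3.1708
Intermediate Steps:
c(E) = -2*E² (c(E) = E²*(-2) = -2*E²)
m(a) = 72 + 2*a
S = 1024 (S = -2*(-8)²*(-8) = -2*64*(-8) = -128*(-8) = 1024)
-18497/(-25652) + S/m(173) = -18497/(-25652) + 1024/(72 + 2*173) = -18497*(-1/25652) + 1024/(72 + 346) = 349/484 + 1024/418 = 349/484 + 1024*(1/418) = 349/484 + 512/209 = 29159/9196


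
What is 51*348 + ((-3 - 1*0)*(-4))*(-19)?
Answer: 17520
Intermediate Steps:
51*348 + ((-3 - 1*0)*(-4))*(-19) = 17748 + ((-3 + 0)*(-4))*(-19) = 17748 - 3*(-4)*(-19) = 17748 + 12*(-19) = 17748 - 228 = 17520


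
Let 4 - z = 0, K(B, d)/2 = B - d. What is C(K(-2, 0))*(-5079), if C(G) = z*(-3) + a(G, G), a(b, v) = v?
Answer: 81264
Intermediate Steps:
K(B, d) = -2*d + 2*B (K(B, d) = 2*(B - d) = -2*d + 2*B)
z = 4 (z = 4 - 1*0 = 4 + 0 = 4)
C(G) = -12 + G (C(G) = 4*(-3) + G = -12 + G)
C(K(-2, 0))*(-5079) = (-12 + (-2*0 + 2*(-2)))*(-5079) = (-12 + (0 - 4))*(-5079) = (-12 - 4)*(-5079) = -16*(-5079) = 81264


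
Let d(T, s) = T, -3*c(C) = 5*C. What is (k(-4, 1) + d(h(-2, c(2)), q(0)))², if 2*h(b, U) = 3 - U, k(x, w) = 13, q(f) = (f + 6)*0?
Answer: 9409/36 ≈ 261.36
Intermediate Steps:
c(C) = -5*C/3
q(f) = 0 (q(f) = (6 + f)*0 = 0)
h(b, U) = 3/2 - U/2 (h(b, U) = (3 - U)/2 = 3/2 - U/2)
(k(-4, 1) + d(h(-2, c(2)), q(0)))² = (13 + (3/2 - (-5)*2/6))² = (13 + (3/2 - ½*(-10/3)))² = (13 + (3/2 + 5/3))² = (13 + 19/6)² = (97/6)² = 9409/36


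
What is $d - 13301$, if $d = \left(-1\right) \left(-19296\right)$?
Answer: $5995$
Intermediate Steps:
$d = 19296$
$d - 13301 = 19296 - 13301 = 5995$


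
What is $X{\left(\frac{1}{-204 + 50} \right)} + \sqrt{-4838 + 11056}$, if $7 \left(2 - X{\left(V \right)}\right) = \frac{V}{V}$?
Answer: $\frac{13}{7} + \sqrt{6218} \approx 80.711$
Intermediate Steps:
$X{\left(V \right)} = \frac{13}{7}$ ($X{\left(V \right)} = 2 - \frac{V \frac{1}{V}}{7} = 2 - \frac{1}{7} = \frac{13}{7}$)
$X{\left(\frac{1}{-204 + 50} \right)} + \sqrt{-4838 + 11056} = \frac{13}{7} + \sqrt{-4838 + 11056} = \frac{13}{7} + \sqrt{6218}$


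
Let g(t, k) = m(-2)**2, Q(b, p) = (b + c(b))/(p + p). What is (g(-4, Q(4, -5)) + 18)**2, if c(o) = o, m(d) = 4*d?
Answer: 6724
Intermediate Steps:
Q(b, p) = b/p (Q(b, p) = (b + b)/(p + p) = (2*b)/((2*p)) = (2*b)*(1/(2*p)) = b/p)
g(t, k) = 64 (g(t, k) = (4*(-2))**2 = (-8)**2 = 64)
(g(-4, Q(4, -5)) + 18)**2 = (64 + 18)**2 = 82**2 = 6724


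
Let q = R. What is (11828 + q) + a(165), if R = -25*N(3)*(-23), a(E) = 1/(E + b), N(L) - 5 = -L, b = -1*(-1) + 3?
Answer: 2193283/169 ≈ 12978.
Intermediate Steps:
b = 4 (b = 1 + 3 = 4)
N(L) = 5 - L
a(E) = 1/(4 + E) (a(E) = 1/(E + 4) = 1/(4 + E))
R = 1150 (R = -25*(5 - 1*3)*(-23) = -25*(5 - 3)*(-23) = -25*2*(-23) = -50*(-23) = 1150)
q = 1150
(11828 + q) + a(165) = (11828 + 1150) + 1/(4 + 165) = 12978 + 1/169 = 2193283/169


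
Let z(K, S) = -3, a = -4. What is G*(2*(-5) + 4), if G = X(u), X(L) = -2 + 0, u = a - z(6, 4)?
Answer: 12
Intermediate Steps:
u = -1 (u = -4 - 1*(-3) = -4 + 3 = -1)
X(L) = -2
G = -2
G*(2*(-5) + 4) = -2*(2*(-5) + 4) = -2*(-10 + 4) = -2*(-6) = 12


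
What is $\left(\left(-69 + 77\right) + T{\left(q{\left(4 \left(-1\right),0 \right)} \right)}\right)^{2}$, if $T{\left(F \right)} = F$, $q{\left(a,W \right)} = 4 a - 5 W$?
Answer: $64$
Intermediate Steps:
$q{\left(a,W \right)} = - 5 W + 4 a$
$\left(\left(-69 + 77\right) + T{\left(q{\left(4 \left(-1\right),0 \right)} \right)}\right)^{2} = \left(\left(-69 + 77\right) + \left(\left(-5\right) 0 + 4 \cdot 4 \left(-1\right)\right)\right)^{2} = \left(8 + \left(0 + 4 \left(-4\right)\right)\right)^{2} = \left(8 + \left(0 - 16\right)\right)^{2} = \left(8 - 16\right)^{2} = \left(-8\right)^{2} = 64$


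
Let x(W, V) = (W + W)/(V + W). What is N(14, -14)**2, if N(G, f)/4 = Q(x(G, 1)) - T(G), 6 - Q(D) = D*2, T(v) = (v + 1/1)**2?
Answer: 178596496/225 ≈ 7.9376e+5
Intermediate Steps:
T(v) = (1 + v)**2 (T(v) = (v + 1)**2 = (1 + v)**2)
x(W, V) = 2*W/(V + W) (x(W, V) = (2*W)/(V + W) = 2*W/(V + W))
Q(D) = 6 - 2*D (Q(D) = 6 - D*2 = 6 - 2*D)
N(G, f) = 24 - 4*(1 + G)**2 - 16*G/(1 + G) (N(G, f) = 4*((6 - 4*G/(1 + G)) - (1 + G)**2) = 4*(6 - (1 + G)**2 - 4*G/(1 + G)) = 24 - 4*(1 + G)**2 - 16*G/(1 + G))
N(14, -14)**2 = (4*(6 - (1 + 14)**3 + 2*14)/(1 + 14))**2 = (4*(6 - 1*15**3 + 28)/15)**2 = (4*(1/15)*(6 - 1*3375 + 28))**2 = (4*(1/15)*(6 - 3375 + 28))**2 = (4*(1/15)*(-3341))**2 = (-13364/15)**2 = 178596496/225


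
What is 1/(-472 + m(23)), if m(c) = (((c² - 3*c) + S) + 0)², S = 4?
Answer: 1/214824 ≈ 4.6550e-6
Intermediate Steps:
m(c) = (4 + c² - 3*c)² (m(c) = (((c² - 3*c) + 4) + 0)² = ((4 + c² - 3*c) + 0)² = (4 + c² - 3*c)²)
1/(-472 + m(23)) = 1/(-472 + (4 + 23² - 3*23)²) = 1/(-472 + (4 + 529 - 69)²) = 1/(-472 + 464²) = 1/(-472 + 215296) = 1/214824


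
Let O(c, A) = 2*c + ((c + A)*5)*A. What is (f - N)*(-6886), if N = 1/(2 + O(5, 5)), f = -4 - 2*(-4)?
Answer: -3604821/131 ≈ -27518.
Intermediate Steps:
f = 4 (f = -4 + 8 = 4)
O(c, A) = 2*c + A*(5*A + 5*c) (O(c, A) = 2*c + ((A + c)*5)*A = 2*c + (5*A + 5*c)*A = 2*c + A*(5*A + 5*c))
N = 1/262 (N = 1/(2 + (2*5 + 5*5² + 5*5*5)) = 1/(2 + (10 + 5*25 + 125)) = 1/(2 + (10 + 125 + 125)) = 1/(2 + 260) = 1/262 ≈ 0.0038168)
(f - N)*(-6886) = (4 - 1*1/262)*(-6886) = (4 - 1/262)*(-6886) = (1047/262)*(-6886) = -3604821/131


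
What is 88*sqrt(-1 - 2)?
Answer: 88*I*sqrt(3) ≈ 152.42*I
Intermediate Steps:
88*sqrt(-1 - 2) = 88*sqrt(-3) = 88*(I*sqrt(3)) = 88*I*sqrt(3)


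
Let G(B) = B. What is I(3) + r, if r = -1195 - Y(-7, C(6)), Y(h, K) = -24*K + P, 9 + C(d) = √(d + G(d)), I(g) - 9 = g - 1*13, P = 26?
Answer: -1438 + 48*√3 ≈ -1354.9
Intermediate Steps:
I(g) = -4 + g (I(g) = 9 + (g - 1*13) = 9 + (g - 13) = 9 + (-13 + g) = -4 + g)
C(d) = -9 + √2*√d (C(d) = -9 + √(d + d) = -9 + √(2*d) = -9 + √2*√d)
Y(h, K) = 26 - 24*K (Y(h, K) = -24*K + 26 = 26 - 24*K)
r = -1437 + 48*√3 (r = -1195 - (26 - 24*(-9 + √2*√6)) = -1195 - (26 - 24*(-9 + 2*√3)) = -1195 - (26 + (216 - 48*√3)) = -1195 - (242 - 48*√3) = -1195 + (-242 + 48*√3) = -1437 + 48*√3 ≈ -1353.9)
I(3) + r = (-4 + 3) + (-1437 + 48*√3) = -1 + (-1437 + 48*√3) = -1438 + 48*√3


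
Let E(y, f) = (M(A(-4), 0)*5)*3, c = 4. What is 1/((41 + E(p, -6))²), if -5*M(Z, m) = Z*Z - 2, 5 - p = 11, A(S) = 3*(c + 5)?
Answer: 1/4579600 ≈ 2.1836e-7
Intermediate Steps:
A(S) = 27 (A(S) = 3*(4 + 5) = 3*9 = 27)
p = -6 (p = 5 - 1*11 = 5 - 11 = -6)
M(Z, m) = ⅖ - Z²/5 (M(Z, m) = -(Z*Z - 2)/5 = -(Z² - 2)/5 = -(-2 + Z²)/5 = ⅖ - Z²/5)
E(y, f) = -2181 (E(y, f) = ((⅖ - ⅕*27²)*5)*3 = ((⅖ - ⅕*729)*5)*3 = ((⅖ - 729/5)*5)*3 = -727/5*5*3 = -727*3 = -2181)
1/((41 + E(p, -6))²) = 1/((41 - 2181)²) = 1/((-2140)²) = 1/4579600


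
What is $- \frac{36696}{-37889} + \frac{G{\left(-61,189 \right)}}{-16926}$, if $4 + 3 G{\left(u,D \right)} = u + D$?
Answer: $\frac{29978246}{31031091} \approx 0.96607$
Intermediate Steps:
$G{\left(u,D \right)} = - \frac{4}{3} + \frac{D}{3} + \frac{u}{3}$ ($G{\left(u,D \right)} = - \frac{4}{3} + \frac{u + D}{3} = - \frac{4}{3} + \frac{D + u}{3} = - \frac{4}{3} + \left(\frac{D}{3} + \frac{u}{3}\right) = - \frac{4}{3} + \frac{D}{3} + \frac{u}{3}$)
$- \frac{36696}{-37889} + \frac{G{\left(-61,189 \right)}}{-16926} = - \frac{36696}{-37889} + \frac{- \frac{4}{3} + \frac{1}{3} \cdot 189 + \frac{1}{3} \left(-61\right)}{-16926} = \left(-36696\right) \left(- \frac{1}{37889}\right) + \left(- \frac{4}{3} + 63 - \frac{61}{3}\right) \left(- \frac{1}{16926}\right) = \frac{36696}{37889} + \frac{124}{3} \left(- \frac{1}{16926}\right) = \frac{36696}{37889} - \frac{2}{819} = \frac{29978246}{31031091}$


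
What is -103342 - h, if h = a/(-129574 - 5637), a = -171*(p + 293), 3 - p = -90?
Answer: -13973041168/135211 ≈ -1.0334e+5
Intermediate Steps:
p = 93 (p = 3 - 1*(-90) = 3 + 90 = 93)
a = -66006 (a = -171*(93 + 293) = -171*386 = -66006)
h = 66006/135211 (h = -66006/(-129574 - 5637) = -66006/(-135211) = -66006*(-1/135211) = 66006/135211 ≈ 0.48817)
-103342 - h = -103342 - 1*66006/135211 = -103342 - 66006/135211 = -13973041168/135211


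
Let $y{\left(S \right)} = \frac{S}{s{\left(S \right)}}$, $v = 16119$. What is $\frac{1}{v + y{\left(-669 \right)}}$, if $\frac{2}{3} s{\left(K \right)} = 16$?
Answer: $\frac{8}{128729} \approx 6.2146 \cdot 10^{-5}$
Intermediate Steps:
$s{\left(K \right)} = 24$ ($s{\left(K \right)} = \frac{3}{2} \cdot 16 = 24$)
$y{\left(S \right)} = \frac{S}{24}$
$\frac{1}{v + y{\left(-669 \right)}} = \frac{1}{16119 + \frac{1}{24} \left(-669\right)} = \frac{1}{16119 - \frac{223}{8}} = \frac{1}{\frac{128729}{8}} = \frac{8}{128729}$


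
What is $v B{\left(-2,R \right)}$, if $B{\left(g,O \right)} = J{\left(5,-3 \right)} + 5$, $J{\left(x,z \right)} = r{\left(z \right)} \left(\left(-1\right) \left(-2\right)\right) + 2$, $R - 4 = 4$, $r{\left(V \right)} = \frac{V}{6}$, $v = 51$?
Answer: $306$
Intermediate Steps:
$r{\left(V \right)} = \frac{V}{6}$ ($r{\left(V \right)} = V \frac{1}{6} = \frac{V}{6}$)
$R = 8$ ($R = 4 + 4 = 8$)
$J{\left(x,z \right)} = 2 + \frac{z}{3}$ ($J{\left(x,z \right)} = \frac{z}{6} \left(\left(-1\right) \left(-2\right)\right) + 2 = \frac{z}{6} \cdot 2 + 2 = \frac{z}{3} + 2 = 2 + \frac{z}{3}$)
$B{\left(g,O \right)} = 6$ ($B{\left(g,O \right)} = \left(2 + \frac{1}{3} \left(-3\right)\right) + 5 = \left(2 - 1\right) + 5 = 1 + 5 = 6$)
$v B{\left(-2,R \right)} = 51 \cdot 6 = 306$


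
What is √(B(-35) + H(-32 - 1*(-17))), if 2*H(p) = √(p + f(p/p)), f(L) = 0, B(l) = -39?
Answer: √(-156 + 2*I*√15)/2 ≈ 0.155 + 6.2469*I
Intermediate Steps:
H(p) = √p/2 (H(p) = √(p + 0)/2 = √p/2)
√(B(-35) + H(-32 - 1*(-17))) = √(-39 + √(-32 - 1*(-17))/2) = √(-39 + √(-32 + 17)/2) = √(-39 + √(-15)/2) = √(-39 + (I*√15)/2) = √(-39 + I*√15/2)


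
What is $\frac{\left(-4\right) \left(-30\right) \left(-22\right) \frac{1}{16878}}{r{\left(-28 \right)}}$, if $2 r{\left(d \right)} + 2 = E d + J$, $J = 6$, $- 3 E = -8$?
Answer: $\frac{660}{149089} \approx 0.0044269$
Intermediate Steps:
$E = \frac{8}{3}$ ($E = \left(- \frac{1}{3}\right) \left(-8\right) = \frac{8}{3} \approx 2.6667$)
$r{\left(d \right)} = 2 + \frac{4 d}{3}$ ($r{\left(d \right)} = -1 + \frac{\frac{8 d}{3} + 6}{2} = -1 + \frac{6 + \frac{8 d}{3}}{2} = -1 + \left(3 + \frac{4 d}{3}\right) = 2 + \frac{4 d}{3}$)
$\frac{\left(-4\right) \left(-30\right) \left(-22\right) \frac{1}{16878}}{r{\left(-28 \right)}} = \frac{\left(-4\right) \left(-30\right) \left(-22\right) \frac{1}{16878}}{2 + \frac{4}{3} \left(-28\right)} = \frac{120 \left(-22\right) \frac{1}{16878}}{2 - \frac{112}{3}} = \frac{\left(-2640\right) \frac{1}{16878}}{- \frac{106}{3}} = \left(- \frac{440}{2813}\right) \left(- \frac{3}{106}\right) = \frac{660}{149089}$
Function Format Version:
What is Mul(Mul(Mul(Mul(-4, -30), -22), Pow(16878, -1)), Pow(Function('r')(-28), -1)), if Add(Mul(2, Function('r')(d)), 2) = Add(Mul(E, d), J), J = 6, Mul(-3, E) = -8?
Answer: Rational(660, 149089) ≈ 0.0044269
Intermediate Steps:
E = Rational(8, 3) (E = Mul(Rational(-1, 3), -8) = Rational(8, 3) ≈ 2.6667)
Function('r')(d) = Add(2, Mul(Rational(4, 3), d)) (Function('r')(d) = Add(-1, Mul(Rational(1, 2), Add(Mul(Rational(8, 3), d), 6))) = Add(-1, Mul(Rational(1, 2), Add(6, Mul(Rational(8, 3), d)))) = Add(-1, Add(3, Mul(Rational(4, 3), d))) = Add(2, Mul(Rational(4, 3), d)))
Mul(Mul(Mul(Mul(-4, -30), -22), Pow(16878, -1)), Pow(Function('r')(-28), -1)) = Mul(Mul(Mul(Mul(-4, -30), -22), Pow(16878, -1)), Pow(Add(2, Mul(Rational(4, 3), -28)), -1)) = Mul(Mul(Mul(120, -22), Rational(1, 16878)), Pow(Add(2, Rational(-112, 3)), -1)) = Mul(Mul(-2640, Rational(1, 16878)), Pow(Rational(-106, 3), -1)) = Mul(Rational(-440, 2813), Rational(-3, 106)) = Rational(660, 149089)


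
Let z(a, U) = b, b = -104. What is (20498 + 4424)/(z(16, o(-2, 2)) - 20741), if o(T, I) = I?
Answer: -24922/20845 ≈ -1.1956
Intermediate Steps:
z(a, U) = -104
(20498 + 4424)/(z(16, o(-2, 2)) - 20741) = (20498 + 4424)/(-104 - 20741) = 24922/(-20845) = 24922*(-1/20845) = -24922/20845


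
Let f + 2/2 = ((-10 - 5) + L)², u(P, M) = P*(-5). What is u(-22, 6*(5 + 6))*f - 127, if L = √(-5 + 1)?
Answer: 24073 - 6600*I ≈ 24073.0 - 6600.0*I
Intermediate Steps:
u(P, M) = -5*P
L = 2*I (L = √(-4) = 2*I ≈ 2.0*I)
f = -1 + (-15 + 2*I)² (f = -1 + ((-10 - 5) + 2*I)² = -1 + (-15 + 2*I)² ≈ 220.0 - 60.0*I)
u(-22, 6*(5 + 6))*f - 127 = (-5*(-22))*(220 - 60*I) - 127 = 110*(220 - 60*I) - 127 = (24200 - 6600*I) - 127 = 24073 - 6600*I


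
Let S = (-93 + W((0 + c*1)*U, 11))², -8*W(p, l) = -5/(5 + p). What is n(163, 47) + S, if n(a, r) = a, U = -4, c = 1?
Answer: 556553/64 ≈ 8696.1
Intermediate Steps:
W(p, l) = 5/(8*(5 + p)) (W(p, l) = -(-5)/(8*(5 + p)) = 5/(8*(5 + p)))
S = 546121/64 (S = (-93 + 5/(8*(5 + (0 + 1*1)*(-4))))² = (-93 + 5/(8*(5 + (0 + 1)*(-4))))² = (-93 + 5/(8*(5 + 1*(-4))))² = (-93 + 5/(8*(5 - 4)))² = (-93 + (5/8)/1)² = (-93 + (5/8)*1)² = (-93 + 5/8)² = (-739/8)² = 546121/64 ≈ 8533.1)
n(163, 47) + S = 163 + 546121/64 = 556553/64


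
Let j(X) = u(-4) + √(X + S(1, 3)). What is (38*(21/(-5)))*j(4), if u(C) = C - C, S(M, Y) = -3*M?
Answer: -798/5 ≈ -159.60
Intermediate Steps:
u(C) = 0
j(X) = √(-3 + X) (j(X) = 0 + √(X - 3*1) = 0 + √(X - 3) = 0 + √(-3 + X) = √(-3 + X))
(38*(21/(-5)))*j(4) = (38*(21/(-5)))*√(-3 + 4) = (38*(21*(-⅕)))*√1 = (38*(-21/5))*1 = -798/5*1 = -798/5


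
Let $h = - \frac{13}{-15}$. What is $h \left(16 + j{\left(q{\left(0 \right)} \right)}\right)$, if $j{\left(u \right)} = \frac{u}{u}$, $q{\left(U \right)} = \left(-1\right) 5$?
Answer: $\frac{221}{15} \approx 14.733$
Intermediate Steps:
$q{\left(U \right)} = -5$
$h = \frac{13}{15}$ ($h = \left(-13\right) \left(- \frac{1}{15}\right) = \frac{13}{15} \approx 0.86667$)
$j{\left(u \right)} = 1$
$h \left(16 + j{\left(q{\left(0 \right)} \right)}\right) = \frac{13 \left(16 + 1\right)}{15} = \frac{13}{15} \cdot 17 = \frac{221}{15}$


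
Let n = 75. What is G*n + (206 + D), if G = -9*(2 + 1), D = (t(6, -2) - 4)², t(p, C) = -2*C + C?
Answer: -1815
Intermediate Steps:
t(p, C) = -C
D = 4 (D = (-1*(-2) - 4)² = (2 - 4)² = (-2)² = 4)
G = -27 (G = -9*3 = -27)
G*n + (206 + D) = -27*75 + (206 + 4) = -2025 + 210 = -1815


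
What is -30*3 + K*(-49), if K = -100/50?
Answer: 8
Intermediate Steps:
K = -2 (K = -100*1/50 = -2)
-30*3 + K*(-49) = -30*3 - 2*(-49) = -90 + 98 = 8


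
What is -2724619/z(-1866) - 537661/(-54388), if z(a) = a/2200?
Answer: 163005737626913/50744004 ≈ 3.2123e+6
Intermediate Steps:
z(a) = a/2200 (z(a) = a*(1/2200) = a/2200)
-2724619/z(-1866) - 537661/(-54388) = -2724619/((1/2200)*(-1866)) - 537661/(-54388) = -2724619/(-933/1100) - 537661*(-1/54388) = -2724619*(-1100/933) + 537661/54388 = 2997080900/933 + 537661/54388 = 163005737626913/50744004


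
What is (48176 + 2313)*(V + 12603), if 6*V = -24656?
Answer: 1286510209/3 ≈ 4.2884e+8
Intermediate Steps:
V = -12328/3 (V = (⅙)*(-24656) = -12328/3 ≈ -4109.3)
(48176 + 2313)*(V + 12603) = (48176 + 2313)*(-12328/3 + 12603) = 50489*(25481/3) = 1286510209/3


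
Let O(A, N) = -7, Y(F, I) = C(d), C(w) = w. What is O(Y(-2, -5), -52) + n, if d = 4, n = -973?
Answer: -980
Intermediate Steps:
Y(F, I) = 4
O(Y(-2, -5), -52) + n = -7 - 973 = -980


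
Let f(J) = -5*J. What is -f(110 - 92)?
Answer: 90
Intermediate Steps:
-f(110 - 92) = -(-5)*(110 - 92) = -(-5)*18 = -1*(-90) = 90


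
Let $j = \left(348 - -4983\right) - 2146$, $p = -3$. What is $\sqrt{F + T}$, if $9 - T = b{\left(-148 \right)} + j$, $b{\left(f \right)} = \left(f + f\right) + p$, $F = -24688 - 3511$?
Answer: $2 i \sqrt{7769} \approx 176.28 i$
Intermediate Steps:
$F = -28199$ ($F = -24688 + \left(-3815 + 304\right) = -24688 - 3511 = -28199$)
$b{\left(f \right)} = -3 + 2 f$ ($b{\left(f \right)} = \left(f + f\right) - 3 = 2 f - 3 = -3 + 2 f$)
$j = 3185$ ($j = \left(348 + 4983\right) - 2146 = 5331 - 2146 = 3185$)
$T = -2877$ ($T = 9 - \left(\left(-3 + 2 \left(-148\right)\right) + 3185\right) = 9 - \left(\left(-3 - 296\right) + 3185\right) = 9 - \left(-299 + 3185\right) = 9 - 2886 = -2877$)
$\sqrt{F + T} = \sqrt{-28199 - 2877} = \sqrt{-31076} = 2 i \sqrt{7769}$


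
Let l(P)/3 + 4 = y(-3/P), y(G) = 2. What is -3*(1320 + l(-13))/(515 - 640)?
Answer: 3942/125 ≈ 31.536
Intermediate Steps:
l(P) = -6 (l(P) = -12 + 3*2 = -12 + 6 = -6)
-3*(1320 + l(-13))/(515 - 640) = -3*(1320 - 6)/(515 - 640) = -3942/(-125) = -3942*(-1)/125 = -3*(-1314/125) = 3942/125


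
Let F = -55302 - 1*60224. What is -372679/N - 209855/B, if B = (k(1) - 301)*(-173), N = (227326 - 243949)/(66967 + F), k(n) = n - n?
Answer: -942364380719618/865609479 ≈ -1.0887e+6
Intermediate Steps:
F = -115526 (F = -55302 - 60224 = -115526)
k(n) = 0
N = 16623/48559 (N = (227326 - 243949)/(66967 - 115526) = -16623/(-48559) = -16623*(-1/48559) = 16623/48559 ≈ 0.34233)
B = 52073 (B = (0 - 301)*(-173) = -301*(-173) = 52073)
-372679/N - 209855/B = -372679/16623/48559 - 209855/52073 = -372679*48559/16623 - 209855*1/52073 = -18096919561/16623 - 209855/52073 = -942364380719618/865609479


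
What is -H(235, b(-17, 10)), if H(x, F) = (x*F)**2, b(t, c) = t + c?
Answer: -2706025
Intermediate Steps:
b(t, c) = c + t
H(x, F) = F**2*x**2 (H(x, F) = (F*x)**2 = F**2*x**2)
-H(235, b(-17, 10)) = -(10 - 17)**2*235**2 = -(-7)**2*55225 = -49*55225 = -1*2706025 = -2706025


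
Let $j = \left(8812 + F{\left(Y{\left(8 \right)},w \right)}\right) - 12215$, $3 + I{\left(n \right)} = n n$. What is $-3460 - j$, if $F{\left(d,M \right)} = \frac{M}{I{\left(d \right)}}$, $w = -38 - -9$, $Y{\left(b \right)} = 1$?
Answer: $- \frac{143}{2} \approx -71.5$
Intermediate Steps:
$w = -29$ ($w = -38 + 9 = -29$)
$I{\left(n \right)} = -3 + n^{2}$ ($I{\left(n \right)} = -3 + n n = -3 + n^{2}$)
$F{\left(d,M \right)} = \frac{M}{-3 + d^{2}}$
$j = - \frac{6777}{2}$ ($j = \left(8812 - \frac{29}{-3 + 1^{2}}\right) - 12215 = \left(8812 - \frac{29}{-3 + 1}\right) - 12215 = \left(8812 - \frac{29}{-2}\right) - 12215 = \left(8812 - - \frac{29}{2}\right) - 12215 = \left(8812 + \frac{29}{2}\right) - 12215 = \frac{17653}{2} - 12215 = - \frac{6777}{2} \approx -3388.5$)
$-3460 - j = -3460 - - \frac{6777}{2} = -3460 + \frac{6777}{2} = - \frac{143}{2}$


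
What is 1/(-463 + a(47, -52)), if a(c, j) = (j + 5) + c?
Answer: -1/463 ≈ -0.0021598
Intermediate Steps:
a(c, j) = 5 + c + j (a(c, j) = (5 + j) + c = 5 + c + j)
1/(-463 + a(47, -52)) = 1/(-463 + (5 + 47 - 52)) = 1/(-463 + 0) = 1/(-463) = -1/463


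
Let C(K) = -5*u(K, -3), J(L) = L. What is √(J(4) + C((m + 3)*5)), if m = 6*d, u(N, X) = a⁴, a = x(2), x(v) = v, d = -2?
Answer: 2*I*√19 ≈ 8.7178*I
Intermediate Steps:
a = 2
u(N, X) = 16 (u(N, X) = 2⁴ = 16)
m = -12 (m = 6*(-2) = -12)
C(K) = -80 (C(K) = -5*16 = -80)
√(J(4) + C((m + 3)*5)) = √(4 - 80) = √(-76) = 2*I*√19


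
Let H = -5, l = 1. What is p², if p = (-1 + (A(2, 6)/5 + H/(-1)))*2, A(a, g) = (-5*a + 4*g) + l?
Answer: 196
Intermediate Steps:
A(a, g) = 1 - 5*a + 4*g (A(a, g) = (-5*a + 4*g) + 1 = 1 - 5*a + 4*g)
p = 14 (p = (-1 + ((1 - 5*2 + 4*6)/5 - 5/(-1)))*2 = (-1 + ((1 - 10 + 24)*(⅕) - 5*(-1)))*2 = (-1 + (15*(⅕) + 5))*2 = (-1 + (3 + 5))*2 = (-1 + 8)*2 = 7*2 = 14)
p² = 14² = 196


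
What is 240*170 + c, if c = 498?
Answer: 41298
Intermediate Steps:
240*170 + c = 240*170 + 498 = 40800 + 498 = 41298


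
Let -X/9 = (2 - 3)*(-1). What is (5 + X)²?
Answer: 16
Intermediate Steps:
X = -9 (X = -9*(2 - 3)*(-1) = -(-9)*(-1) = -9*1 = -9)
(5 + X)² = (5 - 9)² = (-4)² = 16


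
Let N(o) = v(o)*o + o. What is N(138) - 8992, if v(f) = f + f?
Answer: 29234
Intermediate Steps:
v(f) = 2*f
N(o) = o + 2*o**2 (N(o) = (2*o)*o + o = 2*o**2 + o = o + 2*o**2)
N(138) - 8992 = 138*(1 + 2*138) - 8992 = 138*(1 + 276) - 8992 = 138*277 - 8992 = 38226 - 8992 = 29234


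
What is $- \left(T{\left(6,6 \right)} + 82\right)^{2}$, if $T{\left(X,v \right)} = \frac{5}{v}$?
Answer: $- \frac{247009}{36} \approx -6861.4$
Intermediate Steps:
$- \left(T{\left(6,6 \right)} + 82\right)^{2} = - \left(\frac{5}{6} + 82\right)^{2} = - \left(\frac{497}{6}\right)^{2} = \left(-1\right) \frac{247009}{36} = - \frac{247009}{36}$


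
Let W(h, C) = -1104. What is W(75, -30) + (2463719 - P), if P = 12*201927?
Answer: 39491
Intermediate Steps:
P = 2423124
W(75, -30) + (2463719 - P) = -1104 + (2463719 - 1*2423124) = -1104 + (2463719 - 2423124) = -1104 + 40595 = 39491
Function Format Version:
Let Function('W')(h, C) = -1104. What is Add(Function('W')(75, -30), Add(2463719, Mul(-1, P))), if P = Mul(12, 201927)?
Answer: 39491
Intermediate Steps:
P = 2423124
Add(Function('W')(75, -30), Add(2463719, Mul(-1, P))) = Add(-1104, Add(2463719, Mul(-1, 2423124))) = Add(-1104, Add(2463719, -2423124)) = Add(-1104, 40595) = 39491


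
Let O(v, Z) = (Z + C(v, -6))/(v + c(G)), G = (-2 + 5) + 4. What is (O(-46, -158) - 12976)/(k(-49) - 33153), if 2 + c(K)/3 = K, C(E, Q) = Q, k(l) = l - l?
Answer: 402092/1027743 ≈ 0.39124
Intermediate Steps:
k(l) = 0
G = 7 (G = 3 + 4 = 7)
c(K) = -6 + 3*K
O(v, Z) = (-6 + Z)/(15 + v) (O(v, Z) = (Z - 6)/(v + (-6 + 3*7)) = (-6 + Z)/(v + (-6 + 21)) = (-6 + Z)/(v + 15) = (-6 + Z)/(15 + v))
(O(-46, -158) - 12976)/(k(-49) - 33153) = ((-6 - 158)/(15 - 46) - 12976)/(0 - 33153) = (-164/(-31) - 12976)/(-33153) = (-1/31*(-164) - 12976)*(-1/33153) = (164/31 - 12976)*(-1/33153) = -402092/31*(-1/33153) = 402092/1027743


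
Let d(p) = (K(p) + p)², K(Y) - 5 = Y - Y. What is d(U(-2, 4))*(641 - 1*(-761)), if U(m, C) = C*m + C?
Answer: 1402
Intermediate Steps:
K(Y) = 5 (K(Y) = 5 + (Y - Y) = 5 + 0 = 5)
U(m, C) = C + C*m
d(p) = (5 + p)²
d(U(-2, 4))*(641 - 1*(-761)) = (5 + 4*(1 - 2))²*(641 - 1*(-761)) = (5 + 4*(-1))²*(641 + 761) = (5 - 4)²*1402 = 1²*1402 = 1*1402 = 1402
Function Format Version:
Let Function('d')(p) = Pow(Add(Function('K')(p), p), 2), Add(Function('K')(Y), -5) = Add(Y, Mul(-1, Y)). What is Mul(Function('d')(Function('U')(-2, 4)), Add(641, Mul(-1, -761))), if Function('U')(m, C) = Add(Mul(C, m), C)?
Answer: 1402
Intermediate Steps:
Function('K')(Y) = 5 (Function('K')(Y) = Add(5, Add(Y, Mul(-1, Y))) = Add(5, 0) = 5)
Function('U')(m, C) = Add(C, Mul(C, m))
Function('d')(p) = Pow(Add(5, p), 2)
Mul(Function('d')(Function('U')(-2, 4)), Add(641, Mul(-1, -761))) = Mul(Pow(Add(5, Mul(4, Add(1, -2))), 2), Add(641, Mul(-1, -761))) = Mul(Pow(Add(5, Mul(4, -1)), 2), Add(641, 761)) = Mul(Pow(Add(5, -4), 2), 1402) = Mul(Pow(1, 2), 1402) = Mul(1, 1402) = 1402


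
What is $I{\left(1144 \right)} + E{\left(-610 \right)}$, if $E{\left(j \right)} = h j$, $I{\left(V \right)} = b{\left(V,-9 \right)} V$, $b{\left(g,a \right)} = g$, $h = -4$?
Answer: $1311176$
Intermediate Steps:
$I{\left(V \right)} = V^{2}$ ($I{\left(V \right)} = V V = V^{2}$)
$E{\left(j \right)} = - 4 j$
$I{\left(1144 \right)} + E{\left(-610 \right)} = 1144^{2} - -2440 = 1308736 + 2440 = 1311176$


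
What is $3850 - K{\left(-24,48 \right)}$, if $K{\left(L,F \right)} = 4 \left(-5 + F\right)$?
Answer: $3678$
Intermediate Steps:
$K{\left(L,F \right)} = -20 + 4 F$
$3850 - K{\left(-24,48 \right)} = 3850 - \left(-20 + 4 \cdot 48\right) = 3850 - \left(-20 + 192\right) = 3850 - 172 = 3678$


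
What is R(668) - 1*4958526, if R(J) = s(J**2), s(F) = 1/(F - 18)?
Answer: -2212524052355/446206 ≈ -4.9585e+6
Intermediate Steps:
s(F) = 1/(-18 + F)
R(J) = 1/(-18 + J**2)
R(668) - 1*4958526 = 1/(-18 + 668**2) - 1*4958526 = 1/(-18 + 446224) - 4958526 = 1/446206 - 4958526 = -2212524052355/446206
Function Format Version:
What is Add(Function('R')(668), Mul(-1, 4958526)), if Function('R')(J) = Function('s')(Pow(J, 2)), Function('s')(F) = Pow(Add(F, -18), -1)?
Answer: Rational(-2212524052355, 446206) ≈ -4.9585e+6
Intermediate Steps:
Function('s')(F) = Pow(Add(-18, F), -1)
Function('R')(J) = Pow(Add(-18, Pow(J, 2)), -1)
Add(Function('R')(668), Mul(-1, 4958526)) = Add(Pow(Add(-18, Pow(668, 2)), -1), Mul(-1, 4958526)) = Add(Pow(Add(-18, 446224), -1), -4958526) = Add(Pow(446206, -1), -4958526) = Add(Rational(1, 446206), -4958526) = Rational(-2212524052355, 446206)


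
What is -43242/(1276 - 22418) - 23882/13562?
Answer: 20383690/71681951 ≈ 0.28436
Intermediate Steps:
-43242/(1276 - 22418) - 23882/13562 = -43242/(-21142) - 23882*1/13562 = -43242*(-1/21142) - 11941/6781 = 21621/10571 - 11941/6781 = 20383690/71681951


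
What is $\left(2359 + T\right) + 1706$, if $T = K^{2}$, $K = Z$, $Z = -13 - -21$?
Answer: $4129$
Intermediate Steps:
$Z = 8$ ($Z = -13 + 21 = 8$)
$K = 8$
$T = 64$ ($T = 8^{2} = 64$)
$\left(2359 + T\right) + 1706 = \left(2359 + 64\right) + 1706 = 2423 + 1706 = 4129$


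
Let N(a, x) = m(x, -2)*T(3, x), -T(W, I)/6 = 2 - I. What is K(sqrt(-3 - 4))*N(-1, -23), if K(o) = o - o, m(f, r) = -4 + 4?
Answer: 0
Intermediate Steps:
T(W, I) = -12 + 6*I (T(W, I) = -6*(2 - I) = -12 + 6*I)
m(f, r) = 0
N(a, x) = 0 (N(a, x) = 0*(-12 + 6*x) = 0)
K(o) = 0
K(sqrt(-3 - 4))*N(-1, -23) = 0*0 = 0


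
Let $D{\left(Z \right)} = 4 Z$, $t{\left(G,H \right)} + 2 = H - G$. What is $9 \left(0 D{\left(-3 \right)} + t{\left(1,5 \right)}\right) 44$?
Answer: $792$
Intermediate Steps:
$t{\left(G,H \right)} = -2 + H - G$ ($t{\left(G,H \right)} = -2 - \left(G - H\right) = -2 + H - G$)
$9 \left(0 D{\left(-3 \right)} + t{\left(1,5 \right)}\right) 44 = 9 \left(0 \cdot 4 \left(-3\right) - -2\right) 44 = 9 \left(0 \left(-12\right) - -2\right) 44 = 9 \left(0 + 2\right) 44 = 9 \cdot 2 \cdot 44 = 18 \cdot 44 = 792$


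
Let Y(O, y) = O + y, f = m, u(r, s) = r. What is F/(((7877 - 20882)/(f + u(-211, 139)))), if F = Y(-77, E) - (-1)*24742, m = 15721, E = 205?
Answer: -8571860/289 ≈ -29660.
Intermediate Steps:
f = 15721
F = 24870 (F = (-77 + 205) - (-1)*24742 = 128 - 1*(-24742) = 128 + 24742 = 24870)
F/(((7877 - 20882)/(f + u(-211, 139)))) = 24870/(((7877 - 20882)/(15721 - 211))) = 24870/((-13005/15510)) = 24870/((-13005*1/15510)) = 24870/(-867/1034) = 24870*(-1034/867) = -8571860/289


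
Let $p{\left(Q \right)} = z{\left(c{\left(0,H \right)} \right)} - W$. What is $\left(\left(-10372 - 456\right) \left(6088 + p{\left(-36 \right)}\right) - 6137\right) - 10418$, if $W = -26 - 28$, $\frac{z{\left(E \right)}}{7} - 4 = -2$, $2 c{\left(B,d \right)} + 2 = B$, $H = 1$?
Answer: $-66673723$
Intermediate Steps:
$c{\left(B,d \right)} = -1 + \frac{B}{2}$
$z{\left(E \right)} = 14$ ($z{\left(E \right)} = 28 + 7 \left(-2\right) = 28 - 14 = 14$)
$W = -54$
$p{\left(Q \right)} = 68$ ($p{\left(Q \right)} = 14 - -54 = 14 + 54 = 68$)
$\left(\left(-10372 - 456\right) \left(6088 + p{\left(-36 \right)}\right) - 6137\right) - 10418 = \left(\left(-10372 - 456\right) \left(6088 + 68\right) - 6137\right) - 10418 = \left(\left(-10828\right) 6156 - 6137\right) - 10418 = \left(-66657168 - 6137\right) - 10418 = -66663305 - 10418 = -66673723$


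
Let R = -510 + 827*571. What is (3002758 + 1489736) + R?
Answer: 4964201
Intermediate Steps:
R = 471707 (R = -510 + 472217 = 471707)
(3002758 + 1489736) + R = (3002758 + 1489736) + 471707 = 4492494 + 471707 = 4964201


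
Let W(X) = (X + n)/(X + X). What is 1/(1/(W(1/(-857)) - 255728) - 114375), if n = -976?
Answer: -324977/37169244373 ≈ -8.7432e-6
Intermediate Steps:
W(X) = (-976 + X)/(2*X) (W(X) = (X - 976)/(X + X) = (-976 + X)/((2*X)) = (-976 + X)*(1/(2*X)) = (-976 + X)/(2*X))
1/(1/(W(1/(-857)) - 255728) - 114375) = 1/(1/((-976 + 1/(-857))/(2*(1/(-857))) - 255728) - 114375) = 1/(1/((-976 - 1/857)/(2*(-1/857)) - 255728) - 114375) = 1/(1/((½)*(-857)*(-836433/857) - 255728) - 114375) = 1/(1/(836433/2 - 255728) - 114375) = 1/(1/(324977/2) - 114375) = 1/(2/324977 - 114375) = 1/(-37169244373/324977) = -324977/37169244373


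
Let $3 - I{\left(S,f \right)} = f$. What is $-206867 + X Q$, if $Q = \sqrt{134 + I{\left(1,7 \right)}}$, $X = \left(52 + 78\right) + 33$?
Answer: $-206867 + 163 \sqrt{130} \approx -2.0501 \cdot 10^{5}$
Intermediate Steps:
$I{\left(S,f \right)} = 3 - f$
$X = 163$ ($X = 130 + 33 = 163$)
$Q = \sqrt{130}$ ($Q = \sqrt{134 + \left(3 - 7\right)} = \sqrt{134 - 4} = \sqrt{130} \approx 11.402$)
$-206867 + X Q = -206867 + 163 \sqrt{130}$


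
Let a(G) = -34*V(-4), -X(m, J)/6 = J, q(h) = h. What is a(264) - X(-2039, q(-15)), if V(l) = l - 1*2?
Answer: 114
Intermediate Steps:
V(l) = -2 + l (V(l) = l - 2 = -2 + l)
X(m, J) = -6*J
a(G) = 204 (a(G) = -34*(-2 - 4) = -34*(-6) = 204)
a(264) - X(-2039, q(-15)) = 204 - (-6)*(-15) = 204 - 1*90 = 204 - 90 = 114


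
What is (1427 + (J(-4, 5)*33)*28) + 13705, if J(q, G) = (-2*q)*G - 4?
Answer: 48396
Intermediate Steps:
J(q, G) = -4 - 2*G*q (J(q, G) = -2*G*q - 4 = -4 - 2*G*q)
(1427 + (J(-4, 5)*33)*28) + 13705 = (1427 + ((-4 - 2*5*(-4))*33)*28) + 13705 = (1427 + ((-4 + 40)*33)*28) + 13705 = (1427 + (36*33)*28) + 13705 = (1427 + 1188*28) + 13705 = (1427 + 33264) + 13705 = 34691 + 13705 = 48396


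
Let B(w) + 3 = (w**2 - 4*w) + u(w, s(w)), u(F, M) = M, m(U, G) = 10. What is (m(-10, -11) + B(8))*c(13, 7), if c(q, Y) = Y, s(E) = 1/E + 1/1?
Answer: 2247/8 ≈ 280.88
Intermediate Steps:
s(E) = 1 + 1/E (s(E) = 1/E + 1*1 = 1/E + 1 = 1 + 1/E)
B(w) = -3 + w**2 - 4*w + (1 + w)/w (B(w) = -3 + ((w**2 - 4*w) + (1 + w)/w) = -3 + (w**2 - 4*w + (1 + w)/w) = -3 + w**2 - 4*w + (1 + w)/w)
(m(-10, -11) + B(8))*c(13, 7) = (10 + (-2 + 1/8 + 8**2 - 4*8))*7 = (10 + (-2 + 1/8 + 64 - 32))*7 = (10 + 241/8)*7 = (321/8)*7 = 2247/8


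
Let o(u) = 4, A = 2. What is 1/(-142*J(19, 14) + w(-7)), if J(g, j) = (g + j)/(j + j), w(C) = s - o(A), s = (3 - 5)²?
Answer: -14/2343 ≈ -0.0059752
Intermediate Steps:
s = 4 (s = (-2)² = 4)
w(C) = 0 (w(C) = 4 - 1*4 = 4 - 4 = 0)
J(g, j) = (g + j)/(2*j) (J(g, j) = (g + j)/((2*j)) = (g + j)*(1/(2*j)) = (g + j)/(2*j))
1/(-142*J(19, 14) + w(-7)) = 1/(-71*(19 + 14)/14 + 0) = 1/(-71*33/14 + 0) = 1/(-142*33/28 + 0) = 1/(-2343/14 + 0) = 1/(-2343/14) = -14/2343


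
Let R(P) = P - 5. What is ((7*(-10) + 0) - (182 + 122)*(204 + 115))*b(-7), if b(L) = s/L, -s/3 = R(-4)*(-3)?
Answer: -7860726/7 ≈ -1.1230e+6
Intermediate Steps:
R(P) = -5 + P
s = -81 (s = -3*(-5 - 4)*(-3) = -(-27)*(-3) = -3*27 = -81)
b(L) = -81/L
((7*(-10) + 0) - (182 + 122)*(204 + 115))*b(-7) = ((7*(-10) + 0) - (182 + 122)*(204 + 115))*(-81/(-7)) = ((-70 + 0) - 304*319)*(-81*(-⅐)) = (-70 - 1*96976)*(81/7) = (-70 - 96976)*(81/7) = -97046*81/7 = -7860726/7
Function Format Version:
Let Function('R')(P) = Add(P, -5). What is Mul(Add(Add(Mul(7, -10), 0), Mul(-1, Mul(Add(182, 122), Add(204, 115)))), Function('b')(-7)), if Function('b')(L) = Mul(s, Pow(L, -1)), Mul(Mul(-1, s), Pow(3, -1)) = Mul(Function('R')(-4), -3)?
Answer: Rational(-7860726, 7) ≈ -1.1230e+6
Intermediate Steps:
Function('R')(P) = Add(-5, P)
s = -81 (s = Mul(-3, Mul(Add(-5, -4), -3)) = Mul(-3, Mul(-9, -3)) = Mul(-3, 27) = -81)
Function('b')(L) = Mul(-81, Pow(L, -1))
Mul(Add(Add(Mul(7, -10), 0), Mul(-1, Mul(Add(182, 122), Add(204, 115)))), Function('b')(-7)) = Mul(Add(Add(Mul(7, -10), 0), Mul(-1, Mul(Add(182, 122), Add(204, 115)))), Mul(-81, Pow(-7, -1))) = Mul(Add(Add(-70, 0), Mul(-1, Mul(304, 319))), Mul(-81, Rational(-1, 7))) = Mul(Add(-70, Mul(-1, 96976)), Rational(81, 7)) = Mul(Add(-70, -96976), Rational(81, 7)) = Mul(-97046, Rational(81, 7)) = Rational(-7860726, 7)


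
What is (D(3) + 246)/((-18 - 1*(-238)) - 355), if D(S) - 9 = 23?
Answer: -278/135 ≈ -2.0593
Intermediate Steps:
D(S) = 32 (D(S) = 9 + 23 = 32)
(D(3) + 246)/((-18 - 1*(-238)) - 355) = (32 + 246)/((-18 - 1*(-238)) - 355) = 278/((-18 + 238) - 355) = 278/(220 - 355) = 278/(-135) = 278*(-1/135) = -278/135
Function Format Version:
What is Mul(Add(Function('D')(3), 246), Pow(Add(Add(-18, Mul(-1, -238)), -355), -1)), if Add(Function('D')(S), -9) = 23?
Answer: Rational(-278, 135) ≈ -2.0593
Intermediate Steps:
Function('D')(S) = 32 (Function('D')(S) = Add(9, 23) = 32)
Mul(Add(Function('D')(3), 246), Pow(Add(Add(-18, Mul(-1, -238)), -355), -1)) = Mul(Add(32, 246), Pow(Add(Add(-18, Mul(-1, -238)), -355), -1)) = Mul(278, Pow(Add(Add(-18, 238), -355), -1)) = Mul(278, Pow(Add(220, -355), -1)) = Mul(278, Pow(-135, -1)) = Mul(278, Rational(-1, 135)) = Rational(-278, 135)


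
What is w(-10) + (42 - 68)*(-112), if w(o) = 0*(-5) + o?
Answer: 2902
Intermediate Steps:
w(o) = o (w(o) = 0 + o = o)
w(-10) + (42 - 68)*(-112) = -10 + (42 - 68)*(-112) = -10 - 26*(-112) = -10 + 2912 = 2902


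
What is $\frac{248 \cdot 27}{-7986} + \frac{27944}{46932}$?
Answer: $- \frac{3795662}{15616623} \approx -0.24305$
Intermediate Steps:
$\frac{248 \cdot 27}{-7986} + \frac{27944}{46932} = 6696 \left(- \frac{1}{7986}\right) + 27944 \cdot \frac{1}{46932} = - \frac{1116}{1331} + \frac{6986}{11733} = - \frac{3795662}{15616623}$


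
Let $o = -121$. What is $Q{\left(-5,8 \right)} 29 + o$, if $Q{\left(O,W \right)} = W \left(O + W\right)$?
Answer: $575$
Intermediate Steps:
$Q{\left(-5,8 \right)} 29 + o = 8 \left(-5 + 8\right) 29 - 121 = 8 \cdot 3 \cdot 29 - 121 = 24 \cdot 29 - 121 = 696 - 121 = 575$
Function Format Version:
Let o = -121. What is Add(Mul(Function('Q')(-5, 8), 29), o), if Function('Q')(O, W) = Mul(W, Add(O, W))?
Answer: 575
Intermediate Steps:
Add(Mul(Function('Q')(-5, 8), 29), o) = Add(Mul(Mul(8, Add(-5, 8)), 29), -121) = Add(Mul(Mul(8, 3), 29), -121) = Add(Mul(24, 29), -121) = Add(696, -121) = 575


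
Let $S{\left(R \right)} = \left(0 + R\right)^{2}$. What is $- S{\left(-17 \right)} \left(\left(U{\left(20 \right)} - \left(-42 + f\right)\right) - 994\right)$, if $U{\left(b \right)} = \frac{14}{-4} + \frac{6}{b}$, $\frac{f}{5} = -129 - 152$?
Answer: $- \frac{649961}{5} \approx -1.2999 \cdot 10^{5}$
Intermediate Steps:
$f = -1405$ ($f = 5 \left(-129 - 152\right) = 5 \left(-281\right) = -1405$)
$U{\left(b \right)} = - \frac{7}{2} + \frac{6}{b}$ ($U{\left(b \right)} = 14 \left(- \frac{1}{4}\right) + \frac{6}{b} = - \frac{7}{2} + \frac{6}{b}$)
$S{\left(R \right)} = R^{2}$
$- S{\left(-17 \right)} \left(\left(U{\left(20 \right)} - \left(-42 + f\right)\right) - 994\right) = - \left(-17\right)^{2} \left(\left(\left(- \frac{7}{2} + \frac{6}{20}\right) - \left(-42 - 1405\right)\right) - 994\right) = - 289 \left(\left(\left(- \frac{7}{2} + 6 \cdot \frac{1}{20}\right) - -1447\right) - 994\right) = - 289 \left(\left(\left(- \frac{7}{2} + \frac{3}{10}\right) + 1447\right) - 994\right) = - 289 \left(\left(- \frac{16}{5} + 1447\right) - 994\right) = - 289 \left(\frac{7219}{5} - 994\right) = - \frac{289 \cdot 2249}{5} = \left(-1\right) \frac{649961}{5} = - \frac{649961}{5}$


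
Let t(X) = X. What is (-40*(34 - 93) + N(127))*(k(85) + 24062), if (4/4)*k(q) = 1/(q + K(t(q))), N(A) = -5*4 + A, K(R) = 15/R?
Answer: 85954703331/1448 ≈ 5.9361e+7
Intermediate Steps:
N(A) = -20 + A
k(q) = 1/(q + 15/q)
(-40*(34 - 93) + N(127))*(k(85) + 24062) = (-40*(34 - 93) + (-20 + 127))*(85/(15 + 85²) + 24062) = (-40*(-59) + 107)*(85/(15 + 7225) + 24062) = (2360 + 107)*(85/7240 + 24062) = 2467*(85*(1/7240) + 24062) = 2467*(17/1448 + 24062) = 2467*(34841793/1448) = 85954703331/1448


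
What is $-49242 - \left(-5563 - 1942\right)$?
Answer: $-41737$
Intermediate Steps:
$-49242 - \left(-5563 - 1942\right) = -49242 - -7505 = -49242 + 7505 = -41737$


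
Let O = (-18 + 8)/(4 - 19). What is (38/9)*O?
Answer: 76/27 ≈ 2.8148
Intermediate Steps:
O = 2/3 (O = -10/(-15) = -10*(-1/15) = 2/3 ≈ 0.66667)
(38/9)*O = (38/9)*(2/3) = 76/27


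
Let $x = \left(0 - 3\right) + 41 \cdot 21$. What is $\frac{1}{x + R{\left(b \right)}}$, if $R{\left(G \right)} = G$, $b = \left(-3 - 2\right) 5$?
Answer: $\frac{1}{833} \approx 0.0012005$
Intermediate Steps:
$b = -25$ ($b = \left(-5\right) 5 = -25$)
$x = 858$ ($x = -3 + 861 = 858$)
$\frac{1}{x + R{\left(b \right)}} = \frac{1}{858 - 25} = \frac{1}{833}$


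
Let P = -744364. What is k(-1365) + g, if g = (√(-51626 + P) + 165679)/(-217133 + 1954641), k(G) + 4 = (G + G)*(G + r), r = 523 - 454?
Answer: 6147435520287/1737508 + 13*I*√4710/1737508 ≈ 3.5381e+6 + 0.00051348*I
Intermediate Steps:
r = 69
k(G) = -4 + 2*G*(69 + G) (k(G) = -4 + (G + G)*(G + 69) = -4 + (2*G)*(69 + G) = -4 + 2*G*(69 + G))
g = 165679/1737508 + 13*I*√4710/1737508 (g = (√(-51626 - 744364) + 165679)/(-217133 + 1954641) = (√(-795990) + 165679)/1737508 = (13*I*√4710 + 165679)*(1/1737508) = (165679 + 13*I*√4710)*(1/1737508) = 165679/1737508 + 13*I*√4710/1737508 ≈ 0.095354 + 0.00051348*I)
k(-1365) + g = (-4 + 2*(-1365)² + 138*(-1365)) + (165679/1737508 + 13*I*√4710/1737508) = (-4 + 2*1863225 - 188370) + (165679/1737508 + 13*I*√4710/1737508) = (-4 + 3726450 - 188370) + (165679/1737508 + 13*I*√4710/1737508) = 3538076 + (165679/1737508 + 13*I*√4710/1737508) = 6147435520287/1737508 + 13*I*√4710/1737508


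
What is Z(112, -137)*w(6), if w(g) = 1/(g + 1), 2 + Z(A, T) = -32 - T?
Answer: 103/7 ≈ 14.714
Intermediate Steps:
Z(A, T) = -34 - T (Z(A, T) = -2 + (-32 - T) = -34 - T)
w(g) = 1/(1 + g)
Z(112, -137)*w(6) = (-34 - 1*(-137))/(1 + 6) = (-34 + 137)/7 = 103*(⅐) = 103/7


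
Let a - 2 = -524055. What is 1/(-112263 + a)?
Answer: -1/636316 ≈ -1.5715e-6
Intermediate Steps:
a = -524053 (a = 2 - 524055 = -524053)
1/(-112263 + a) = 1/(-112263 - 524053) = 1/(-636316) = -1/636316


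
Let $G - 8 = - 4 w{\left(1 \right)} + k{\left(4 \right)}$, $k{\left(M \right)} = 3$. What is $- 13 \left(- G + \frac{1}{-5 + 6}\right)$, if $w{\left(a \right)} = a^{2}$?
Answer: $78$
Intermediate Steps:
$G = 7$ ($G = 8 + \left(- 4 \cdot 1^{2} + 3\right) = 8 + \left(\left(-4\right) 1 + 3\right) = 8 + \left(-4 + 3\right) = 8 - 1 = 7$)
$- 13 \left(- G + \frac{1}{-5 + 6}\right) = - 13 \left(\left(-1\right) 7 + \frac{1}{-5 + 6}\right) = - 13 \left(-7 + 1^{-1}\right) = - 13 \left(-7 + 1\right) = \left(-13\right) \left(-6\right) = 78$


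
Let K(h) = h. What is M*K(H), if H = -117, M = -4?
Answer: 468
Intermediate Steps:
M*K(H) = -4*(-117) = 468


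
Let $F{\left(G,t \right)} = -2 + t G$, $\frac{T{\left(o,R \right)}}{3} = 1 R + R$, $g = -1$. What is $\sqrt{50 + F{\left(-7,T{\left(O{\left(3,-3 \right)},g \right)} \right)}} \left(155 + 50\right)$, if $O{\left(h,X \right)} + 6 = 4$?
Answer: $615 \sqrt{10} \approx 1944.8$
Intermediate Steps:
$O{\left(h,X \right)} = -2$ ($O{\left(h,X \right)} = -6 + 4 = -2$)
$T{\left(o,R \right)} = 6 R$ ($T{\left(o,R \right)} = 3 \left(1 R + R\right) = 3 \left(R + R\right) = 3 \cdot 2 R = 6 R$)
$F{\left(G,t \right)} = -2 + G t$
$\sqrt{50 + F{\left(-7,T{\left(O{\left(3,-3 \right)},g \right)} \right)}} \left(155 + 50\right) = \sqrt{50 - \left(2 + 7 \cdot 6 \left(-1\right)\right)} \left(155 + 50\right) = \sqrt{50 - -40} \cdot 205 = \sqrt{50 + \left(-2 + 42\right)} 205 = \sqrt{50 + 40} \cdot 205 = \sqrt{90} \cdot 205 = 3 \sqrt{10} \cdot 205 = 615 \sqrt{10}$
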